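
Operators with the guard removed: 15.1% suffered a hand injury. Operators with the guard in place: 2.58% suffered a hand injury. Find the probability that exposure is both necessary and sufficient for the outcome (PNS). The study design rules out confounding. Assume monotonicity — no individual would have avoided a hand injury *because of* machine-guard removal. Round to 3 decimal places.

PNS ≈ 0.125

p₁ = 0.151, p₀ = 0.0258.
Under exogeneity and monotonicity, PNS = p₁ − p₀.
PNS = 0.151 − 0.0258 = 0.1252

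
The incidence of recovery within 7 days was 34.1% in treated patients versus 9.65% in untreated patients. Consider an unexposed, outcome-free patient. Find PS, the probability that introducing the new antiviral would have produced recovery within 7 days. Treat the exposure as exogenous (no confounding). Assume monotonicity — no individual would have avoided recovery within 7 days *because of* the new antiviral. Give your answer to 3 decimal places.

p₁ = 0.341, p₀ = 0.0965.
Under exogeneity and monotonicity, PS = (p₁ − p₀) / (1 − p₀).
PS = (0.341 − 0.0965) / (1 − 0.0965) = 0.2445 / 0.9035 ≈ 0.2706

PS ≈ 0.271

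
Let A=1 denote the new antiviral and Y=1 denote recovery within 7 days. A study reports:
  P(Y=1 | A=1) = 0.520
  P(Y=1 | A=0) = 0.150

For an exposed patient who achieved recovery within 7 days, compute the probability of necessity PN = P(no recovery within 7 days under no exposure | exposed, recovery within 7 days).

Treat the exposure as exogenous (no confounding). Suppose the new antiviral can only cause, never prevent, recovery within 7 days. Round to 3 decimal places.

Let p₁ = 0.52, p₀ = 0.15.
Under exogeneity and monotonicity, PN = (p₁ − p₀) / p₁.
PN = (0.52 − 0.15) / 0.52 = 0.37 / 0.52 ≈ 0.7115

PN ≈ 0.712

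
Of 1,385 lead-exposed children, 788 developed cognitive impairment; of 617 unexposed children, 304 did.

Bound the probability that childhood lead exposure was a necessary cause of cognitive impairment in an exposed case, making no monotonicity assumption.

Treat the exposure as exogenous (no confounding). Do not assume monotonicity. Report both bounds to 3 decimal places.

0.134 ≤ PN ≤ 0.892

p₁ = P(outcome | exposed) = 788/1385 = 0.56895
p₀ = P(outcome | unexposed) = 304/617 = 0.49271
Under exogeneity alone the bounds on PN are max{0,(p₁−p₀)/p₁} ≤ PN ≤ min{1,(1−p₀)/p₁}.
  lower = (p₁ − p₀)/p₁ = 0.076246 / 0.56895 ≈ 0.1340
  upper = min{1, (1 − p₀)/p₁} = 0.50729 / 0.56895 ≈ 0.8916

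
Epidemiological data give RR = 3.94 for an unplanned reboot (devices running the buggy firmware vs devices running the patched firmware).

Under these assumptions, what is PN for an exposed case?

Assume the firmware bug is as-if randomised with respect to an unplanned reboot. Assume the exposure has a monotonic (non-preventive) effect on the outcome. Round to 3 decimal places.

PN ≈ 0.746

Under exogeneity and monotonicity, PN = (RR − 1) / RR = 1 − 1/RR.
PN = (3.94 − 1) / 3.94 = 2.94 / 3.94 ≈ 0.7462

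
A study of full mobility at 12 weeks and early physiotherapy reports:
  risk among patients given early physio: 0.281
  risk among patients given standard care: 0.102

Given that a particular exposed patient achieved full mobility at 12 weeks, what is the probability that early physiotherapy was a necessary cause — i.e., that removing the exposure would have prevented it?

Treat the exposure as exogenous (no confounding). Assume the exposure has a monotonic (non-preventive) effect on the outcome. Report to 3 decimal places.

Let p₁ = 0.281, p₀ = 0.102.
Under exogeneity and monotonicity, PN = (p₁ − p₀) / p₁.
PN = (0.281 − 0.102) / 0.281 = 0.179 / 0.281 ≈ 0.6370

PN ≈ 0.637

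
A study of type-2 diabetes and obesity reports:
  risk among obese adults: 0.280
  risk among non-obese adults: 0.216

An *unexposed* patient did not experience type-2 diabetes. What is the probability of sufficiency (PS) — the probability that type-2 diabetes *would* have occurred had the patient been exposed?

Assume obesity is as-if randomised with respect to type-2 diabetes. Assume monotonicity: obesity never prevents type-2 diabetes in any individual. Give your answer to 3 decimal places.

PS ≈ 0.082

Let p₁ = 0.28, p₀ = 0.216.
Under exogeneity and monotonicity, PS = (p₁ − p₀) / (1 − p₀).
PS = (0.28 − 0.216) / (1 − 0.216) = 0.064 / 0.784 ≈ 0.0816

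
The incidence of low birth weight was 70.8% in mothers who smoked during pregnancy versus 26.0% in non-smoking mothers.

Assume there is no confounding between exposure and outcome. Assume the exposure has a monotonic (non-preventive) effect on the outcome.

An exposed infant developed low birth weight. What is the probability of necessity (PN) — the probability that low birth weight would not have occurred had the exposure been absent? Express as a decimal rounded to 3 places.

PN ≈ 0.633

p₁ = 0.708, p₀ = 0.26.
Under exogeneity and monotonicity, PN = (p₁ − p₀) / p₁.
PN = (0.708 − 0.26) / 0.708 = 0.448 / 0.708 ≈ 0.6328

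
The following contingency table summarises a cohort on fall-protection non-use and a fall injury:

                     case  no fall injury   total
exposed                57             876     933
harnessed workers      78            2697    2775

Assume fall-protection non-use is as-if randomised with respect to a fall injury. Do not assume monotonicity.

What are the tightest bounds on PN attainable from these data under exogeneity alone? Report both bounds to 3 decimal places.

p₁ = P(outcome | exposed) = 57/933 = 0.061093
p₀ = P(outcome | unexposed) = 78/2775 = 0.028108
Under exogeneity alone the bounds on PN are max{0,(p₁−p₀)/p₁} ≤ PN ≤ min{1,(1−p₀)/p₁}.
  lower = (p₁ − p₀)/p₁ = 0.032985 / 0.061093 ≈ 0.5399
  upper = min{1, (1 − p₀)/p₁} = 0.97189 / 0.061093 ≈ 15.9083 → capped at 1

0.540 ≤ PN ≤ 1.000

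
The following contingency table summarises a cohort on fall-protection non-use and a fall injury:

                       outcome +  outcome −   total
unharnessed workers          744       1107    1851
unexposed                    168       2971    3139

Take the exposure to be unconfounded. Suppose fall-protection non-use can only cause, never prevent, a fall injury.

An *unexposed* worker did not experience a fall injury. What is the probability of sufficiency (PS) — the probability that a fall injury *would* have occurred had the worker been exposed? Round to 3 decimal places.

p₁ = P(outcome | exposed) = 744/1851 = 0.40194
p₀ = P(outcome | unexposed) = 168/3139 = 0.05352
Under exogeneity and monotonicity, PS = (p₁ − p₀) / (1 − p₀).
PS = (0.40194 − 0.05352) / (1 − 0.05352) = 0.34842 / 0.94648 ≈ 0.3681

PS ≈ 0.368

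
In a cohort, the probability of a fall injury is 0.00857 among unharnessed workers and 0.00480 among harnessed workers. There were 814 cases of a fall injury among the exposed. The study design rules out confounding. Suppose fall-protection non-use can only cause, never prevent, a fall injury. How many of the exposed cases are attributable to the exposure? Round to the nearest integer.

about 358 cases

Let p₁ = 0.00857, p₀ = 0.0048.
PN = (p₁ − p₀)/p₁ = (0.00857 − 0.0048) / 0.00857 ≈ 0.43991.
Attributable cases ≈ PN × (exposed cases) = 0.43991 × 814 ≈ 358.08.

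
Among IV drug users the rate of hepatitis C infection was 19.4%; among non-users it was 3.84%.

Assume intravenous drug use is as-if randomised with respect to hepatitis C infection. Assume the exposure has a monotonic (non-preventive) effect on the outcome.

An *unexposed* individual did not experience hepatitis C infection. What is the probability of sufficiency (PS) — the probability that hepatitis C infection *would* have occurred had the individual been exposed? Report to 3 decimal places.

p₁ = 0.194, p₀ = 0.0384.
Under exogeneity and monotonicity, PS = (p₁ − p₀) / (1 − p₀).
PS = (0.194 − 0.0384) / (1 − 0.0384) = 0.1556 / 0.9616 ≈ 0.1618

PS ≈ 0.162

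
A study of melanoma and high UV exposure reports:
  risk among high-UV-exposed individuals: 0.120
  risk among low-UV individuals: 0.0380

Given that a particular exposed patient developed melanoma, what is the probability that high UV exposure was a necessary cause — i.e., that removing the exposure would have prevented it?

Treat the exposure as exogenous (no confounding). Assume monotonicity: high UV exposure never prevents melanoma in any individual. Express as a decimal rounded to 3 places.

PN ≈ 0.683

Let p₁ = 0.12, p₀ = 0.038.
Under exogeneity and monotonicity, PN = (p₁ − p₀) / p₁.
PN = (0.12 − 0.038) / 0.12 = 0.082 / 0.12 ≈ 0.6833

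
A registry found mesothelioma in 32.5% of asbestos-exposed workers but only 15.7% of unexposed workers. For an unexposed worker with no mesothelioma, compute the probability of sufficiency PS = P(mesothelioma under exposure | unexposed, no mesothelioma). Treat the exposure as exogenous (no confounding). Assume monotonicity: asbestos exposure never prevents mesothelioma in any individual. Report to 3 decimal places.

PS ≈ 0.199

p₁ = 0.325, p₀ = 0.157.
Under exogeneity and monotonicity, PS = (p₁ − p₀) / (1 − p₀).
PS = (0.325 − 0.157) / (1 − 0.157) = 0.168 / 0.843 ≈ 0.1993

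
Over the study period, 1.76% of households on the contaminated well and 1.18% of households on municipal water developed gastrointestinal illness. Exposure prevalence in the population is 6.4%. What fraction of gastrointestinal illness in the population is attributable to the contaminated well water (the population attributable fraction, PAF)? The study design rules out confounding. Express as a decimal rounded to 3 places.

p₁ = 0.0176, p₀ = 0.0118.
Overall risk P(Y=1) = π·p₁ + (1−π)·p₀ = 0.064×0.0176 + 0.936×0.0118 = 0.012171.
Under exogeneity, PAF = [P(Y=1) − p₀] / P(Y=1).
PAF = (0.012171 − 0.0118) / 0.012171 ≈ 0.0305

PAF ≈ 0.030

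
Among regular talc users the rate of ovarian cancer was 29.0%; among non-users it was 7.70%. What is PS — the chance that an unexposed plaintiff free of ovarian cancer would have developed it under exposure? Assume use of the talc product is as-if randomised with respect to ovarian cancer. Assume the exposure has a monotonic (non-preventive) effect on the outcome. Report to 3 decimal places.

PS ≈ 0.231

p₁ = 0.29, p₀ = 0.077.
Under exogeneity and monotonicity, PS = (p₁ − p₀) / (1 − p₀).
PS = (0.29 − 0.077) / (1 − 0.077) = 0.213 / 0.923 ≈ 0.2308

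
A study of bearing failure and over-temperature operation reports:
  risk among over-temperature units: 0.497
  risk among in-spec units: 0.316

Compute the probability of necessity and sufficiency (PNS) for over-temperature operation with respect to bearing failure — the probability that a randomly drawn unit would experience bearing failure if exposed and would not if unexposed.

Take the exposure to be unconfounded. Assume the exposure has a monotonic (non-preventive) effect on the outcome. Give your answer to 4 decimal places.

PNS ≈ 0.1810

Let p₁ = 0.497, p₀ = 0.316.
Under exogeneity and monotonicity, PNS = p₁ − p₀.
PNS = 0.497 − 0.316 = 0.181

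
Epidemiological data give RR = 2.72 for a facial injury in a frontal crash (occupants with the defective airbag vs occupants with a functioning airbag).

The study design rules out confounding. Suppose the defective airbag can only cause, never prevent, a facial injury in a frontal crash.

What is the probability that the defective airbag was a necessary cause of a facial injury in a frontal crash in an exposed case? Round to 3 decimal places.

PN ≈ 0.632

Under exogeneity and monotonicity, PN = (RR − 1) / RR = 1 − 1/RR.
PN = (2.72 − 1) / 2.72 = 1.72 / 2.72 ≈ 0.6324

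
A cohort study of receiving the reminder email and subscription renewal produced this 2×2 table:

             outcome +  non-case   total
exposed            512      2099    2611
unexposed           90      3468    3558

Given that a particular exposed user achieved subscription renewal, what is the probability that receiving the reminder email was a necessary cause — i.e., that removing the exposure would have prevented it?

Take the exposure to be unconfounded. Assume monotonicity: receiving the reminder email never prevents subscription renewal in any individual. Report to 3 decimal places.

p₁ = P(outcome | exposed) = 512/2611 = 0.19609
p₀ = P(outcome | unexposed) = 90/3558 = 0.025295
Under exogeneity and monotonicity, PN = (p₁ − p₀)/p₁.
PN = (0.19609 − 0.025295) / 0.19609 ≈ 0.8710

PN ≈ 0.871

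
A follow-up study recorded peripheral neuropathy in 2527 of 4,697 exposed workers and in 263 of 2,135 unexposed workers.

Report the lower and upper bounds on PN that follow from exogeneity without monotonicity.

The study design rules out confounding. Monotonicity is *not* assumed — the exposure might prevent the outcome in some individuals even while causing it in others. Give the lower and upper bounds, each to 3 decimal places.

p₁ = P(outcome | exposed) = 2527/4697 = 0.538
p₀ = P(outcome | unexposed) = 263/2135 = 0.12319
Under exogeneity alone the bounds on PN are max{0,(p₁−p₀)/p₁} ≤ PN ≤ min{1,(1−p₀)/p₁}.
  lower = (p₁ − p₀)/p₁ = 0.41482 / 0.538 ≈ 0.7710
  upper = min{1, (1 − p₀)/p₁} = 0.87681 / 0.538 ≈ 1.6298 → capped at 1

0.771 ≤ PN ≤ 1.000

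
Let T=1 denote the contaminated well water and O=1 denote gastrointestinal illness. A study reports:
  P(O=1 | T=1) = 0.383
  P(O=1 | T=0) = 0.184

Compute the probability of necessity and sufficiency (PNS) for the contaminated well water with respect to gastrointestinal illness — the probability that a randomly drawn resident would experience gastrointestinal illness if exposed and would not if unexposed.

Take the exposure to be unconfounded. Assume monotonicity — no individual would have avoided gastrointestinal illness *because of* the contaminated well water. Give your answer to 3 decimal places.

PNS ≈ 0.199

Let p₁ = 0.383, p₀ = 0.184.
Under exogeneity and monotonicity, PNS = p₁ − p₀.
PNS = 0.383 − 0.184 = 0.199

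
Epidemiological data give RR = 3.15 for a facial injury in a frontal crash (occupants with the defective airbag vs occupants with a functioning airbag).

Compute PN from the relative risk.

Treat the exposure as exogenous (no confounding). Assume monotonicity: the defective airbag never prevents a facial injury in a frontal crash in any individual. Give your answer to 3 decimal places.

Under exogeneity and monotonicity, PN = (RR − 1) / RR = 1 − 1/RR.
PN = (3.15 − 1) / 3.15 = 2.15 / 3.15 ≈ 0.6825

PN ≈ 0.683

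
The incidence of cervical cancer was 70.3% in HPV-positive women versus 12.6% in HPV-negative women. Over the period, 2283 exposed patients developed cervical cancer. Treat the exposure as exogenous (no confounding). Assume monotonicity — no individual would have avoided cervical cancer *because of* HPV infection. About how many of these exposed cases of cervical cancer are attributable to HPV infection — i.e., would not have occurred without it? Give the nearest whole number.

about 1874 cases

p₁ = 0.703, p₀ = 0.126.
PN = (p₁ − p₀)/p₁ = (0.703 − 0.126) / 0.703 ≈ 0.82077.
Attributable cases ≈ PN × (exposed cases) = 0.82077 × 2283 ≈ 1873.81.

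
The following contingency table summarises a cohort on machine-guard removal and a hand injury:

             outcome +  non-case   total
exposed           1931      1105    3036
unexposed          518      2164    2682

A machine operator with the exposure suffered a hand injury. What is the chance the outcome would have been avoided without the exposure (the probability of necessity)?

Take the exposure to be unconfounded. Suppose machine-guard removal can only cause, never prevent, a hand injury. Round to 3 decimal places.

p₁ = P(outcome | exposed) = 1931/3036 = 0.63603
p₀ = P(outcome | unexposed) = 518/2682 = 0.19314
Under exogeneity and monotonicity, PN = (p₁ − p₀) / p₁.
PN = (0.63603 − 0.19314) / 0.63603 = 0.44289 / 0.63603 ≈ 0.6963

PN ≈ 0.696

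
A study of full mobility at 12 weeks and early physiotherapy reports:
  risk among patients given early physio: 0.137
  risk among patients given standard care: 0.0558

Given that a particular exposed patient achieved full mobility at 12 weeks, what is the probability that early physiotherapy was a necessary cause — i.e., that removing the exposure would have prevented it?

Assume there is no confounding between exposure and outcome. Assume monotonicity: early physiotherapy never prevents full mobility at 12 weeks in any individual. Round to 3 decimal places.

PN ≈ 0.593

Let p₁ = 0.137, p₀ = 0.0558.
Under exogeneity and monotonicity, PN = (p₁ − p₀) / p₁.
PN = (0.137 − 0.0558) / 0.137 = 0.0812 / 0.137 ≈ 0.5927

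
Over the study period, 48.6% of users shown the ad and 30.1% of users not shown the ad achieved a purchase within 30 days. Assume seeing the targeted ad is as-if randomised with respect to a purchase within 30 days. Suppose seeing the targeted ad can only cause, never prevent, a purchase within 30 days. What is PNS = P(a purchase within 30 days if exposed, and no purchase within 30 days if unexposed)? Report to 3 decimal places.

PNS ≈ 0.185

p₁ = 0.486, p₀ = 0.301.
Under exogeneity and monotonicity, PNS = p₁ − p₀.
PNS = 0.486 − 0.301 = 0.185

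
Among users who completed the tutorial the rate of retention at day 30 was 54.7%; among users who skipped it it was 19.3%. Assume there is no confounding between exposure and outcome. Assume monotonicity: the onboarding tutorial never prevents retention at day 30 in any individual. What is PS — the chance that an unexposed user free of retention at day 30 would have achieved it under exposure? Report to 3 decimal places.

p₁ = 0.547, p₀ = 0.193.
Under exogeneity and monotonicity, PS = (p₁ − p₀) / (1 − p₀).
PS = (0.547 − 0.193) / (1 − 0.193) = 0.354 / 0.807 ≈ 0.4387

PS ≈ 0.439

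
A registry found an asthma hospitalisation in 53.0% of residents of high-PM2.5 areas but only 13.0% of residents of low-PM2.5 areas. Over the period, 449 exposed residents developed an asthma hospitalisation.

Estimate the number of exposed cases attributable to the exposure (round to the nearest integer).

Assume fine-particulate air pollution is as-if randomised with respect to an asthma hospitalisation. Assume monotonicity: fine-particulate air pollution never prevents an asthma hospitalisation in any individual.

p₁ = 0.53, p₀ = 0.13.
PN = (p₁ − p₀)/p₁ = (0.53 − 0.13) / 0.53 ≈ 0.75472.
Attributable cases ≈ PN × (exposed cases) = 0.75472 × 449 ≈ 338.87.

about 339 cases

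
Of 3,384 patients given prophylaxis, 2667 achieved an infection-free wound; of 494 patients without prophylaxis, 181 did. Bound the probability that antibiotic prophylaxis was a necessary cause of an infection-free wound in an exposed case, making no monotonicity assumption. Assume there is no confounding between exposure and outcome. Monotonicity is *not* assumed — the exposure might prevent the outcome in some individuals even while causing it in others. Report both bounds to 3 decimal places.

p₁ = P(outcome | exposed) = 2667/3384 = 0.78812
p₀ = P(outcome | unexposed) = 181/494 = 0.3664
Under exogeneity alone the bounds on PN are max{0,(p₁−p₀)/p₁} ≤ PN ≤ min{1,(1−p₀)/p₁}.
  lower = (p₁ − p₀)/p₁ = 0.42172 / 0.78812 ≈ 0.5351
  upper = min{1, (1 − p₀)/p₁} = 0.6336 / 0.78812 ≈ 0.8039

0.535 ≤ PN ≤ 0.804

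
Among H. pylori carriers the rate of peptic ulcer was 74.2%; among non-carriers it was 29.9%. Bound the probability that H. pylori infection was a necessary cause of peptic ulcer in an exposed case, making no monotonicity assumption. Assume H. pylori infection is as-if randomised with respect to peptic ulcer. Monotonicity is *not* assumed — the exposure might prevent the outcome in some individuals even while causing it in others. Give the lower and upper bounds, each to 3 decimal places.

p₁ = 0.742, p₀ = 0.299.
Under exogeneity alone the bounds on PN are max{0,(p₁−p₀)/p₁} ≤ PN ≤ min{1,(1−p₀)/p₁}.
  lower = (p₁ − p₀)/p₁ = 0.443 / 0.742 ≈ 0.5970
  upper = min{1, (1 − p₀)/p₁} = 0.701 / 0.742 ≈ 0.9447

0.597 ≤ PN ≤ 0.945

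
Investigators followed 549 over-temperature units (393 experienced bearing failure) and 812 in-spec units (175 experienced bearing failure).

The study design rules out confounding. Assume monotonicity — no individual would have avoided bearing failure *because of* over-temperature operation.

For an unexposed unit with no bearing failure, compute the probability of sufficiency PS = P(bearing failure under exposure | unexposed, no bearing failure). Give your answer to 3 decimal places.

PS ≈ 0.638

p₁ = P(outcome | exposed) = 393/549 = 0.71585
p₀ = P(outcome | unexposed) = 175/812 = 0.21552
Under exogeneity and monotonicity, PS = (p₁ − p₀) / (1 − p₀).
PS = (0.71585 − 0.21552) / (1 − 0.21552) = 0.50033 / 0.78448 ≈ 0.6378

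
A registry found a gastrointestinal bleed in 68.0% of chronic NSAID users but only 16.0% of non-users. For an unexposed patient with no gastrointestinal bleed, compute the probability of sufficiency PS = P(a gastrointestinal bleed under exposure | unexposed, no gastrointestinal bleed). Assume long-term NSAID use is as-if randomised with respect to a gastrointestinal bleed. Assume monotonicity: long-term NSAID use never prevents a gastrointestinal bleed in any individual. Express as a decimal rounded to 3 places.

p₁ = 0.68, p₀ = 0.16.
Under exogeneity and monotonicity, PS = (p₁ − p₀) / (1 − p₀).
PS = (0.68 − 0.16) / (1 − 0.16) = 0.52 / 0.84 ≈ 0.6190

PS ≈ 0.619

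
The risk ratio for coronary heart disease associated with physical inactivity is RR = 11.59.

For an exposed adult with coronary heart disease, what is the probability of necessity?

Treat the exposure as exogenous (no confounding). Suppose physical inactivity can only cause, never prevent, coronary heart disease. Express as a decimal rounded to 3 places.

Under exogeneity and monotonicity, PN = (RR − 1) / RR = 1 − 1/RR.
PN = (11.59 − 1) / 11.59 = 10.59 / 11.59 ≈ 0.9137

PN ≈ 0.914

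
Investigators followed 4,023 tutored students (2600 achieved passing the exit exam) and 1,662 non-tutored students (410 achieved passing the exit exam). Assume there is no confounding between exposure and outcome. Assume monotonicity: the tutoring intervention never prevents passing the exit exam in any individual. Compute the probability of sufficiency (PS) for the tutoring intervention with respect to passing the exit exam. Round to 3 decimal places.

PS ≈ 0.530

p₁ = P(outcome | exposed) = 2600/4023 = 0.64628
p₀ = P(outcome | unexposed) = 410/1662 = 0.24669
Under exogeneity and monotonicity, PS = (p₁ − p₀) / (1 − p₀).
PS = (0.64628 − 0.24669) / (1 − 0.24669) = 0.39959 / 0.75331 ≈ 0.5305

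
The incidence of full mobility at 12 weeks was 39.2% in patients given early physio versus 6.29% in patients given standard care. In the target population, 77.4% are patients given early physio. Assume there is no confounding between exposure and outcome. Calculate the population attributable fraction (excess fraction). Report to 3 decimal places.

p₁ = 0.392, p₀ = 0.0629.
Overall risk P(Y=1) = π·p₁ + (1−π)·p₀ = 0.774×0.392 + 0.226×0.0629 = 0.31762.
Under exogeneity, PAF = [P(Y=1) − p₀] / P(Y=1).
PAF = (0.31762 − 0.0629) / 0.31762 ≈ 0.8020

PAF ≈ 0.802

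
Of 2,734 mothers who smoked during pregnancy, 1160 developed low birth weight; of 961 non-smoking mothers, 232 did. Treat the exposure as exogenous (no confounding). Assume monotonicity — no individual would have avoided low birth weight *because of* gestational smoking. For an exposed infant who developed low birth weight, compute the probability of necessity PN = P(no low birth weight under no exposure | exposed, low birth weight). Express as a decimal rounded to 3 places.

PN ≈ 0.431

p₁ = P(outcome | exposed) = 1160/2734 = 0.42429
p₀ = P(outcome | unexposed) = 232/961 = 0.24142
Under exogeneity and monotonicity, PN = (p₁ − p₀) / p₁.
PN = (0.42429 − 0.24142) / 0.42429 = 0.18287 / 0.42429 ≈ 0.4310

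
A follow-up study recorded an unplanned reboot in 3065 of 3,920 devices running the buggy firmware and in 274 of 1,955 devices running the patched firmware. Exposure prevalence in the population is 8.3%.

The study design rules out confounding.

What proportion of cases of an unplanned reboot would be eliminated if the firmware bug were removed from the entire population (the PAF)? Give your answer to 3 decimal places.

PAF ≈ 0.275

p₁ = P(outcome | exposed) = 3065/3920 = 0.78189
p₀ = P(outcome | unexposed) = 274/1955 = 0.14015
Overall risk P(Y=1) = π·p₁ + (1−π)·p₀ = 0.083×0.78189 + 0.917×0.14015 = 0.19342.
Under exogeneity, PAF = [P(Y=1) − p₀] / P(Y=1).
PAF = (0.19342 − 0.14015) / 0.19342 ≈ 0.2754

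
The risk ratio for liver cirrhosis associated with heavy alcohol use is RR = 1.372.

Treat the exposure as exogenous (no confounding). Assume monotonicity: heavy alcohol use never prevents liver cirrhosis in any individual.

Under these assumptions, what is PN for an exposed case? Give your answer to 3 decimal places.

Under exogeneity and monotonicity, PN = (RR − 1) / RR = 1 − 1/RR.
PN = (1.372 − 1) / 1.372 = 0.372 / 1.372 ≈ 0.2711

PN ≈ 0.271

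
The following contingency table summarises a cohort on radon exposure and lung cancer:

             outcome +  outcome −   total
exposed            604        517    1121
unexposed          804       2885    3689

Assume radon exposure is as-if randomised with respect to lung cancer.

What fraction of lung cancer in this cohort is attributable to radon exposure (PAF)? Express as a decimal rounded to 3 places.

PAF ≈ 0.255

p₁ = P(outcome | exposed) = 604/1121 = 0.5388
p₀ = P(outcome | unexposed) = 804/3689 = 0.21795
Exposure prevalence π = 1121/4810 = 0.23306; overall risk P(Y=1) = 0.29272.
Under exogeneity, PAF = [P(Y=1) − p₀]/P(Y=1).
PAF = (0.29272 − 0.21795) / 0.29272 ≈ 0.2555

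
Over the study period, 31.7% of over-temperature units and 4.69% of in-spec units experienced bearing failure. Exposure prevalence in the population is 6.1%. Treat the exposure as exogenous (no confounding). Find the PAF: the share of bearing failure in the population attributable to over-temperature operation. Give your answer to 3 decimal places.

p₁ = 0.317, p₀ = 0.0469.
Overall risk P(Y=1) = π·p₁ + (1−π)·p₀ = 0.061×0.317 + 0.939×0.0469 = 0.063376.
Under exogeneity, PAF = [P(Y=1) − p₀] / P(Y=1).
PAF = (0.063376 − 0.0469) / 0.063376 ≈ 0.2600

PAF ≈ 0.260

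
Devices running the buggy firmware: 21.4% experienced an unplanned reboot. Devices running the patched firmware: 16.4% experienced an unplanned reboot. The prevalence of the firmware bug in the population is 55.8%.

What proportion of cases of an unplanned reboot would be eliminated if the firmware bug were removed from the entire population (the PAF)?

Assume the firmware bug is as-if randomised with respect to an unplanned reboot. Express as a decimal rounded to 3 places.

PAF ≈ 0.145

p₁ = 0.214, p₀ = 0.164.
Overall risk P(Y=1) = π·p₁ + (1−π)·p₀ = 0.558×0.214 + 0.442×0.164 = 0.1919.
Under exogeneity, PAF = [P(Y=1) − p₀] / P(Y=1).
PAF = (0.1919 − 0.164) / 0.1919 ≈ 0.1454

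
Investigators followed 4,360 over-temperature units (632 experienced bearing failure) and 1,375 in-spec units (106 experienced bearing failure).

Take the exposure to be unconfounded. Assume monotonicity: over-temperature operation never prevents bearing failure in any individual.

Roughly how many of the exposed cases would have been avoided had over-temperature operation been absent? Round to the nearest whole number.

p₁ = P(outcome | exposed) = 632/4360 = 0.14495
p₀ = P(outcome | unexposed) = 106/1375 = 0.077091
PN = (p₁ − p₀)/p₁ = (0.14495 − 0.077091) / 0.14495 ≈ 0.46817.
Attributable cases ≈ PN × (exposed cases) = 0.46817 × 632 ≈ 295.88.

about 296 cases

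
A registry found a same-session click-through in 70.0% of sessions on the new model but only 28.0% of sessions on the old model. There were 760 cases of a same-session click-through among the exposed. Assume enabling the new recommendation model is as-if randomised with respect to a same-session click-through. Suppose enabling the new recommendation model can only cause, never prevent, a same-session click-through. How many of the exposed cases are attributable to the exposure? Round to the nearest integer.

p₁ = 0.7, p₀ = 0.28.
PN = (p₁ − p₀)/p₁ = (0.7 − 0.28) / 0.7 ≈ 0.60000.
Attributable cases ≈ PN × (exposed cases) = 0.60000 × 760 ≈ 456.00.

about 456 cases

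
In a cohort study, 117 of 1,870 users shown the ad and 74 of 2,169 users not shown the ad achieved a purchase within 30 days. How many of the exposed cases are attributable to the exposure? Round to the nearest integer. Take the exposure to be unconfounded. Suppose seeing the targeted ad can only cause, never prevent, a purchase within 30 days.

p₁ = P(outcome | exposed) = 117/1870 = 0.062567
p₀ = P(outcome | unexposed) = 74/2169 = 0.034117
PN = (p₁ − p₀)/p₁ = (0.062567 − 0.034117) / 0.062567 ≈ 0.45471.
Attributable cases ≈ PN × (exposed cases) = 0.45471 × 117 ≈ 53.20.

about 53 cases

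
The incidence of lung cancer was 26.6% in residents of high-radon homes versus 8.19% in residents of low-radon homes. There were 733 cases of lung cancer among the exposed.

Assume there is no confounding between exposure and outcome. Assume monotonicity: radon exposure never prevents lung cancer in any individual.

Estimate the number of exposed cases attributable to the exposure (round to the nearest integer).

p₁ = 0.266, p₀ = 0.0819.
PN = (p₁ − p₀)/p₁ = (0.266 − 0.0819) / 0.266 ≈ 0.69211.
Attributable cases ≈ PN × (exposed cases) = 0.69211 × 733 ≈ 507.31.

about 507 cases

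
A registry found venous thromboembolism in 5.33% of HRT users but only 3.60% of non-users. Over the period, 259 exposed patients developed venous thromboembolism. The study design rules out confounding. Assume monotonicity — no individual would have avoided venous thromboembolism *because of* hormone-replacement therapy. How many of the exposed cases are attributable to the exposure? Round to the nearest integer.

p₁ = 0.0533, p₀ = 0.036.
PN = (p₁ − p₀)/p₁ = (0.0533 − 0.036) / 0.0533 ≈ 0.32458.
Attributable cases ≈ PN × (exposed cases) = 0.32458 × 259 ≈ 84.07.

about 84 cases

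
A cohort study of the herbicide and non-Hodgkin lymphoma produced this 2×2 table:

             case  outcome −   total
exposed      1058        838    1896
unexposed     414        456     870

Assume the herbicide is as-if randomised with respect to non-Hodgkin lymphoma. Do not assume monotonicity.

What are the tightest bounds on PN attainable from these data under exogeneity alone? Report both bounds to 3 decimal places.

p₁ = P(outcome | exposed) = 1058/1896 = 0.55802
p₀ = P(outcome | unexposed) = 414/870 = 0.47586
Under exogeneity alone the bounds on PN are max{0,(p₁−p₀)/p₁} ≤ PN ≤ min{1,(1−p₀)/p₁}.
  lower = (p₁ − p₀)/p₁ = 0.082155 / 0.55802 ≈ 0.1472
  upper = min{1, (1 − p₀)/p₁} = 0.52414 / 0.55802 ≈ 0.9393

0.147 ≤ PN ≤ 0.939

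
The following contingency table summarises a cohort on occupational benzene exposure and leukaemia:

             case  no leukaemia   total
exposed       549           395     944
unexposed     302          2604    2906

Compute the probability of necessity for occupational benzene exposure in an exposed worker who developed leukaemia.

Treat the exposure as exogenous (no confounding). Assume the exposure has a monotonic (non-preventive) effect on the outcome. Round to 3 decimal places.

p₁ = P(outcome | exposed) = 549/944 = 0.58157
p₀ = P(outcome | unexposed) = 302/2906 = 0.10392
Under exogeneity and monotonicity, PN = (p₁ − p₀)/p₁.
PN = (0.58157 − 0.10392) / 0.58157 ≈ 0.8213

PN ≈ 0.821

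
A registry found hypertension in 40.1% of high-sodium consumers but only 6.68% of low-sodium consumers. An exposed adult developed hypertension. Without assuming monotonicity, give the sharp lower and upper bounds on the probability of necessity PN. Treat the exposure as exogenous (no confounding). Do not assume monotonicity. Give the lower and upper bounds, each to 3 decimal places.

0.833 ≤ PN ≤ 1.000

p₁ = 0.401, p₀ = 0.0668.
Under exogeneity alone the bounds on PN are max{0,(p₁−p₀)/p₁} ≤ PN ≤ min{1,(1−p₀)/p₁}.
  lower = (p₁ − p₀)/p₁ = 0.3342 / 0.401 ≈ 0.8334
  upper = min{1, (1 − p₀)/p₁} = 0.9332 / 0.401 ≈ 2.3272 → capped at 1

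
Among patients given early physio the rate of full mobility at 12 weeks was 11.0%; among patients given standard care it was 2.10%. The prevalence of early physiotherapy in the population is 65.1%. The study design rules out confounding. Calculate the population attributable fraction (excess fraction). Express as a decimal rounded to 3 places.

p₁ = 0.11, p₀ = 0.021.
Overall risk P(Y=1) = π·p₁ + (1−π)·p₀ = 0.651×0.11 + 0.349×0.021 = 0.078939.
Under exogeneity, PAF = [P(Y=1) − p₀] / P(Y=1).
PAF = (0.078939 − 0.021) / 0.078939 ≈ 0.7340

PAF ≈ 0.734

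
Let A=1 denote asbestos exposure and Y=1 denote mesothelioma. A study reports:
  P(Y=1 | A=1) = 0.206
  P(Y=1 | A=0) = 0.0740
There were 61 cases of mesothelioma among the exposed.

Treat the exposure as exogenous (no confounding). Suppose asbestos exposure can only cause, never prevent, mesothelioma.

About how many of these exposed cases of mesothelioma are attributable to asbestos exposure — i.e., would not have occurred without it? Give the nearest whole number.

about 39 cases

Let p₁ = 0.206, p₀ = 0.074.
PN = (p₁ − p₀)/p₁ = (0.206 − 0.074) / 0.206 ≈ 0.64078.
Attributable cases ≈ PN × (exposed cases) = 0.64078 × 61 ≈ 39.09.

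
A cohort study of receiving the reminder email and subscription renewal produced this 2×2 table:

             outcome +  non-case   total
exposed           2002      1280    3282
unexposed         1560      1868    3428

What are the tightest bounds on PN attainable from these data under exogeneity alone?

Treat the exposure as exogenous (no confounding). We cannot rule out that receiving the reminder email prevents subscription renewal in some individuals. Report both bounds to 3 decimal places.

p₁ = P(outcome | exposed) = 2002/3282 = 0.60999
p₀ = P(outcome | unexposed) = 1560/3428 = 0.45508
Under exogeneity alone the bounds on PN are max{0,(p₁−p₀)/p₁} ≤ PN ≤ min{1,(1−p₀)/p₁}.
  lower = (p₁ − p₀)/p₁ = 0.15492 / 0.60999 ≈ 0.2540
  upper = min{1, (1 − p₀)/p₁} = 0.54492 / 0.60999 ≈ 0.8933

0.254 ≤ PN ≤ 0.893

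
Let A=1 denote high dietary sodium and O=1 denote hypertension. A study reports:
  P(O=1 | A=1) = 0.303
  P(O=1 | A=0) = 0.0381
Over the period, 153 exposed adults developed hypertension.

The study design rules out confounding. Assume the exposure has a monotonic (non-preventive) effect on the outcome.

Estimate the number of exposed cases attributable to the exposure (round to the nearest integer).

about 134 cases

Let p₁ = 0.303, p₀ = 0.0381.
PN = (p₁ − p₀)/p₁ = (0.303 − 0.0381) / 0.303 ≈ 0.87426.
Attributable cases ≈ PN × (exposed cases) = 0.87426 × 153 ≈ 133.76.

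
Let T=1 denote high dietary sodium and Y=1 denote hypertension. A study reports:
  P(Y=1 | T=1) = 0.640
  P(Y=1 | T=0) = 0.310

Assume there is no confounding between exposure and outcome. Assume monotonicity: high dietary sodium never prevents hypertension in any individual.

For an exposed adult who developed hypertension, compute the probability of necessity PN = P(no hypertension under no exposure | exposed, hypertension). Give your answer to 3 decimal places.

Let p₁ = 0.64, p₀ = 0.31.
Under exogeneity and monotonicity, PN = (p₁ − p₀) / p₁.
PN = (0.64 − 0.31) / 0.64 = 0.33 / 0.64 ≈ 0.5156

PN ≈ 0.516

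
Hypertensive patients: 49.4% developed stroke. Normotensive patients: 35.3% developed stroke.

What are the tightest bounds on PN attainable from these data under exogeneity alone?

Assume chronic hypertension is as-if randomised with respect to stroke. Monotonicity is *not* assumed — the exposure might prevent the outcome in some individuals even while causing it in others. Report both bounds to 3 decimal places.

0.285 ≤ PN ≤ 1.000

p₁ = 0.494, p₀ = 0.353.
Under exogeneity alone the bounds on PN are max{0,(p₁−p₀)/p₁} ≤ PN ≤ min{1,(1−p₀)/p₁}.
  lower = (p₁ − p₀)/p₁ = 0.141 / 0.494 ≈ 0.2854
  upper = min{1, (1 − p₀)/p₁} = 0.647 / 0.494 ≈ 1.3097 → capped at 1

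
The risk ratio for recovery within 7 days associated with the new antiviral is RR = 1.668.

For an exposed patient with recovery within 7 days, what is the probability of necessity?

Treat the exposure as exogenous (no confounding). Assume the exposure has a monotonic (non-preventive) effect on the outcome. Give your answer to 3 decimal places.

PN ≈ 0.400

Under exogeneity and monotonicity, PN = (RR − 1) / RR = 1 − 1/RR.
PN = (1.668 − 1) / 1.668 = 0.668 / 1.668 ≈ 0.4005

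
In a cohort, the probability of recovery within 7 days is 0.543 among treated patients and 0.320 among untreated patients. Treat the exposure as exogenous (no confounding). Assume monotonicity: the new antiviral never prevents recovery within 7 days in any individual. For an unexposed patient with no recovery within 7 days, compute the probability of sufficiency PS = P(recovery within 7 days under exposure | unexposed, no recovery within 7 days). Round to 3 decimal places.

PS ≈ 0.328

Let p₁ = 0.543, p₀ = 0.32.
Under exogeneity and monotonicity, PS = (p₁ − p₀) / (1 − p₀).
PS = (0.543 − 0.32) / (1 − 0.32) = 0.223 / 0.68 ≈ 0.3279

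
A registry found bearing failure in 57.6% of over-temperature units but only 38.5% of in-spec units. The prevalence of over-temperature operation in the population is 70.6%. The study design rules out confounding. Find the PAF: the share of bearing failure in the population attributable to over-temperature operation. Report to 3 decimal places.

PAF ≈ 0.259

p₁ = 0.576, p₀ = 0.385.
Overall risk P(Y=1) = π·p₁ + (1−π)·p₀ = 0.706×0.576 + 0.294×0.385 = 0.51985.
Under exogeneity, PAF = [P(Y=1) − p₀] / P(Y=1).
PAF = (0.51985 − 0.385) / 0.51985 ≈ 0.2594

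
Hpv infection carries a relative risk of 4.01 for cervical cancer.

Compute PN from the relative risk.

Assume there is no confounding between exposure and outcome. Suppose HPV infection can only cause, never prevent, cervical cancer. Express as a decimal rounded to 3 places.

Under exogeneity and monotonicity, PN = (RR − 1) / RR = 1 − 1/RR.
PN = (4.01 − 1) / 4.01 = 3.01 / 4.01 ≈ 0.7506

PN ≈ 0.751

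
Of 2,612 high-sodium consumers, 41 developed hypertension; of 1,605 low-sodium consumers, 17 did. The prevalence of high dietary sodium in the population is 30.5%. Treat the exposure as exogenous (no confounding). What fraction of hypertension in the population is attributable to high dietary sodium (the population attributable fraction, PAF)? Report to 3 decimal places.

PAF ≈ 0.128

p₁ = P(outcome | exposed) = 41/2612 = 0.015697
p₀ = P(outcome | unexposed) = 17/1605 = 0.010592
Overall risk P(Y=1) = π·p₁ + (1−π)·p₀ = 0.305×0.015697 + 0.695×0.010592 = 0.012149.
Under exogeneity, PAF = [P(Y=1) − p₀] / P(Y=1).
PAF = (0.012149 − 0.010592) / 0.012149 ≈ 0.1282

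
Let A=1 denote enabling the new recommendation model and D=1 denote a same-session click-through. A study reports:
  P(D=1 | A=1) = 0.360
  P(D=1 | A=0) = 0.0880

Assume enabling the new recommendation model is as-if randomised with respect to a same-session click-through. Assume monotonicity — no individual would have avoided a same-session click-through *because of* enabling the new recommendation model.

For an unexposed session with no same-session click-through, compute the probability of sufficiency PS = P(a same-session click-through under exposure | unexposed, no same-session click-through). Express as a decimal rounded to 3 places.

Let p₁ = 0.36, p₀ = 0.088.
Under exogeneity and monotonicity, PS = (p₁ − p₀) / (1 − p₀).
PS = (0.36 − 0.088) / (1 − 0.088) = 0.272 / 0.912 ≈ 0.2982

PS ≈ 0.298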